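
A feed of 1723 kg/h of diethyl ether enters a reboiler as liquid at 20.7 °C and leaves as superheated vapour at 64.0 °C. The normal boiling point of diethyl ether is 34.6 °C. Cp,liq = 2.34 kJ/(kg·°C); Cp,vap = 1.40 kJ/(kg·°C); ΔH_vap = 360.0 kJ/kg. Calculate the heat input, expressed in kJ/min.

Q = 12500 kJ/min

liquid 20.7→34.6 °C: 32.526 kJ/kg
vaporisation at 34.6 °C: 360 kJ/kg
vapour 34.6→64.0 °C: 41.16 kJ/kg
Δh = 32.526 + 360 + 41.16 = 433.69 kJ/kg
Q = ṁ·Δh = 1723 kg/h × 433.69 kJ/kg = 747240 kJ/h
|Q| = 207.57 kW = 12454 kJ/min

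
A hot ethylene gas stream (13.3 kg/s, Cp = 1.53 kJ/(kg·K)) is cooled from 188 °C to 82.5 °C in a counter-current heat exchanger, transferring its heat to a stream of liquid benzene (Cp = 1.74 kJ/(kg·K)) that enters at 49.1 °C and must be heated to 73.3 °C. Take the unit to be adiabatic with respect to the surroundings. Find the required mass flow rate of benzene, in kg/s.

ṁ_c = 51.0 kg/s

Heat released by hot stream: Q = 13.3 × 1.53 × (188 − 82.5) = 2146.8 kJ/s
Energy balance on cold side (adiabatic exchanger): Q = ṁ_c·Cp_c·(T_c,out − T_c,in)
ṁ_c = 2146.8 / [1.74 × (73.3 − 49.1)] = 50.984 kg/s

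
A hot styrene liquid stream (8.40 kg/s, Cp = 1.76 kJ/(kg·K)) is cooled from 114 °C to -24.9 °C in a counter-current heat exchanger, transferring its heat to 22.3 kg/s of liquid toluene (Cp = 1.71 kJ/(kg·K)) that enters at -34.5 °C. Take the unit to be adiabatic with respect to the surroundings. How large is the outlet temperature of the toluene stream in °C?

Heat released by hot stream: Q = 8.40 × 1.76 × (114 − -24.9) = 2053.5 kJ/s
Energy balance on cold side (adiabatic exchanger): Q = ṁ_c·Cp_c·(T_c,out − T_c,in)
T_c,out = -34.5 + 2053.5/(22.3 × 1.71) = 19.351 °C

T_c,out = 19.4 °C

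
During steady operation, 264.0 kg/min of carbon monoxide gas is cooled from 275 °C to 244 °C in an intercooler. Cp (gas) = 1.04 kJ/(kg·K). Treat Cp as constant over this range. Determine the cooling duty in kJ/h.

Q = ṁ·Cp·ΔT = 264.0 × 1.04 × (244 − 275) = -8511.4 kJ/min
Converting: 8511.4 / 60 s = 141.86 kW
Cooling duty = 510680 kJ/h

Q_c = 511000 kJ/h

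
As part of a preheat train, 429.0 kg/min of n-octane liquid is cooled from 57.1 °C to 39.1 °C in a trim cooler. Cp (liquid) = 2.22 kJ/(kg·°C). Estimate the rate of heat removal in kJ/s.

Q = ṁ·Cp·ΔT = 429.0 × 2.22 × (39.1 − 57.1) = -17143 kJ/min
Converting: 17143 / 60 s = 285.71 kW

Q_c = 286 kJ/s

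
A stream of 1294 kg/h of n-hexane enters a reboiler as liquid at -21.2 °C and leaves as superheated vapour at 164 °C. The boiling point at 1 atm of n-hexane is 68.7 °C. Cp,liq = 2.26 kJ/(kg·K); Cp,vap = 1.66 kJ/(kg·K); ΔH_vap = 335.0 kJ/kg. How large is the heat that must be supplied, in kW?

Q = 250 kW

liquid -21.2→68.7 °C: 203.17 kJ/kg
vaporisation at 68.7 °C: 335 kJ/kg
vapour 68.7→164 °C: 158.2 kJ/kg
Δh = 203.17 + 335 + 158.2 = 696.37 kJ/kg
Q = ṁ·Δh = 1294 kg/h × 696.37 kJ/kg = 901110 kJ/h
|Q| = 250.31 kW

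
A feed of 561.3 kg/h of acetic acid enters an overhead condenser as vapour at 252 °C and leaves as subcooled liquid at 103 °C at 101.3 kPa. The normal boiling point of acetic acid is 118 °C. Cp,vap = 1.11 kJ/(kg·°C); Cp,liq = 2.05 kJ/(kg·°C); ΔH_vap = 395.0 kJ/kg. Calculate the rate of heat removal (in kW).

vapour 252→118 °C: -148.74 kJ/kg
condensation at 118 °C: -395 kJ/kg
liquid 118→103 °C: -30.75 kJ/kg
Δh = -148.74 + -395 + -30.75 = -574.49 kJ/kg
Q = ṁ·Δh = 561.3 kg/h × -574.49 kJ/kg = -322460 kJ/h
|Q| = 89.573 kW

Q_c = 89.6 kW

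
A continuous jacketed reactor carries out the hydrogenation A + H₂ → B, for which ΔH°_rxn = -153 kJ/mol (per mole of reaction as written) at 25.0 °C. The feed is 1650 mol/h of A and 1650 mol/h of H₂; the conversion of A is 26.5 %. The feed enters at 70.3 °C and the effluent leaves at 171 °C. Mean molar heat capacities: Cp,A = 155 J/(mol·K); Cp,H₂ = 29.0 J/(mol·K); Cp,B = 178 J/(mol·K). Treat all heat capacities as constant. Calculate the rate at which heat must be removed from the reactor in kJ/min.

Q_out = 612 kJ/min

Extent of reaction ξ = 0.265 × 1650 = 437.25 mol/h
Reaction term: ξ·ΔH°_rxn = 437.25 × -153 = -66899 kJ/h
Sensible, feed 70.3→25 °C: -13753 kJ/h
Outlet flows (mol/h): A 1212.8, H₂ 1212.8, B 437.25
Sensible, products 25→171 °C: 43943 kJ/h
Q = ΔH = -36710 kJ/h = -10.197 kW
Heat removed = 611.83 kJ/min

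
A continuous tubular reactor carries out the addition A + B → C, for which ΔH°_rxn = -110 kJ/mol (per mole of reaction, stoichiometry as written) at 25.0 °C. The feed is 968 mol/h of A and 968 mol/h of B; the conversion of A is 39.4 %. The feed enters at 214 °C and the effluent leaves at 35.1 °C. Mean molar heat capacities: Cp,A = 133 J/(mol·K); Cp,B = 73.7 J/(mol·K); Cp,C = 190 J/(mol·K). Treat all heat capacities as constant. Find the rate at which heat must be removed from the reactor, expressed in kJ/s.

Extent of reaction ξ = 0.394 × 968 = 381.39 mol/h
Reaction term: ξ·ΔH°_rxn = 381.39 × -110 = -41953 kJ/h
Sensible, feed 214→25 °C: -37816 kJ/h
Outlet flows (mol/h): A 586.61, B 586.61, C 381.39
Sensible, products 25→35.1 °C: 1956.5 kJ/h
Q = ΔH = -77813 kJ/h = -21.615 kW
Heat removed = 21.615 kJ/s

Q_out = 21.6 kJ/s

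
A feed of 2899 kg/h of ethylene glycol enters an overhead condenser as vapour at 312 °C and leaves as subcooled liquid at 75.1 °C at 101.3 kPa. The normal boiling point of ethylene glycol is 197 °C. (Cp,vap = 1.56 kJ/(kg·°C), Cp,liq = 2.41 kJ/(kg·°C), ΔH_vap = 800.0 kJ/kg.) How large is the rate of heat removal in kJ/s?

vapour 312→197 °C: -179.4 kJ/kg
condensation at 197 °C: -800 kJ/kg
liquid 197→75.1 °C: -293.78 kJ/kg
Δh = -179.4 + -800 + -293.78 = -1273.2 kJ/kg
Q = ṁ·Δh = 2899 kg/h × -1273.2 kJ/kg = -3.6909e+06 kJ/h
|Q| = 1025.3 kW

Q_c = 1030 kJ/s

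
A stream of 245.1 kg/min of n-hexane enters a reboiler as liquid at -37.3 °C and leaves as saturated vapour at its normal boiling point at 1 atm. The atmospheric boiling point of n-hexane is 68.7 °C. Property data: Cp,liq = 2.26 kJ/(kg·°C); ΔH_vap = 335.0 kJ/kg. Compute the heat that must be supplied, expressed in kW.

liquid -37.3→68.7 °C: 239.56 kJ/kg
vaporisation at 68.7 °C: 335 kJ/kg
Δh = 239.56 + 335 = 574.56 kJ/kg
Q = ṁ·Δh = 245.1 kg/min × 574.56 kJ/kg = 140820 kJ/min
|Q| = 2347.1 kW

Q = 2350 kW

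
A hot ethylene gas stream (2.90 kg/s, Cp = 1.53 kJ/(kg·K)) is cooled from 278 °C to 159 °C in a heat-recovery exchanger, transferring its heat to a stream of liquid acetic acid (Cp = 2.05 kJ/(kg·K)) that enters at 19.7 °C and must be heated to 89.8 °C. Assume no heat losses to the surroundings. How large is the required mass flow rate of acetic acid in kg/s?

Heat released by hot stream: Q = 2.90 × 1.53 × (278 − 159) = 528 kJ/s
Energy balance on cold side (adiabatic exchanger): Q = ṁ_c·Cp_c·(T_c,out − T_c,in)
ṁ_c = 528 / [2.05 × (89.8 − 19.7)] = 3.6742 kg/s

ṁ_c = 3.67 kg/s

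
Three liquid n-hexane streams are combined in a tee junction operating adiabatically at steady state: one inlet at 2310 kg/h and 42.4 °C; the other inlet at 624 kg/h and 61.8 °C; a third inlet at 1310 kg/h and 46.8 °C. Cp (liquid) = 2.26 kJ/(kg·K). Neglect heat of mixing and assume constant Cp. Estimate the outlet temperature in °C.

T_out = 46.6 °C

No heat crosses the boundary, so H_out = H_in.
T_out = Σ ṁᵢCp,ᵢTᵢ / Σ ṁᵢCp,ᵢ
      = 447060 / 9591.4 = 46.611 °C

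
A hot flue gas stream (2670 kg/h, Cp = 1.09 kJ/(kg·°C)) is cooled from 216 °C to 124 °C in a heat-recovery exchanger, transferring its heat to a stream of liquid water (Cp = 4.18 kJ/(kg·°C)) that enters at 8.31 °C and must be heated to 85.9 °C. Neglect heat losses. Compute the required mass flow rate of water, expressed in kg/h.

Heat released by hot stream: Q = 2670 × 1.09 × (216 − 124) = 267750 kJ/h
Energy balance on cold side (adiabatic exchanger): Q = ṁ_c·Cp_c·(T_c,out − T_c,in)
ṁ_c = 267750 / [4.18 × (85.9 − 8.31)] = 825.55 kg/h

ṁ_c = 826 kg/h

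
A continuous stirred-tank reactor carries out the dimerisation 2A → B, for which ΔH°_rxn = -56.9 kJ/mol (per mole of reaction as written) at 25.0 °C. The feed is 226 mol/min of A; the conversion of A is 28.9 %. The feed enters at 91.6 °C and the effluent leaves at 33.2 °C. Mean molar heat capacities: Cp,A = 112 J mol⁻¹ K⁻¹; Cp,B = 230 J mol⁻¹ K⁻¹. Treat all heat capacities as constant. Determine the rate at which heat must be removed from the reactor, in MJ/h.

Extent of reaction ξ = 0.289 × 226 / 2 = 32.657 mol/min
Reaction term: ξ·ΔH°_rxn = 32.657 × -56.9 = -1858.2 kJ/min
Sensible, feed 91.6→25 °C: -1685.8 kJ/min
Outlet flows (mol/min): A 160.69, B 32.657
Sensible, products 25→33.2 °C: 209.17 kJ/min
Q = ΔH = -3334.8 kJ/min = -55.58 kW
Heat removed = 200.09 MJ/h

Q_out = 200 MJ/h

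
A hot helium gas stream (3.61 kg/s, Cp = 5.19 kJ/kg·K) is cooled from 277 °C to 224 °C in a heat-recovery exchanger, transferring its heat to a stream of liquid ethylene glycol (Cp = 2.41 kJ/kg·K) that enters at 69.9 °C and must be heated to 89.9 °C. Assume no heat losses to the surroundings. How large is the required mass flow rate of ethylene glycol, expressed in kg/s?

Heat released by hot stream: Q = 3.61 × 5.19 × (277 − 224) = 993 kJ/s
Energy balance on cold side (adiabatic exchanger): Q = ṁ_c·Cp_c·(T_c,out − T_c,in)
ṁ_c = 993 / [2.41 × (89.9 − 69.9)] = 20.602 kg/s

ṁ_c = 20.6 kg/s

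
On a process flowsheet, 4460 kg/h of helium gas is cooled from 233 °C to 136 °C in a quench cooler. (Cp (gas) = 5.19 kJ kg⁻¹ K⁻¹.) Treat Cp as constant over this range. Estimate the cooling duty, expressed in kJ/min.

Q = ṁ·Cp·ΔT = 4460 × 5.19 × (136 − 233) = -2.2453e+06 kJ/h
Converting: 2.2453e+06 / 3600 s = 623.69 kW
Cooling duty = 37422 kJ/min

Q_c = 37400 kJ/min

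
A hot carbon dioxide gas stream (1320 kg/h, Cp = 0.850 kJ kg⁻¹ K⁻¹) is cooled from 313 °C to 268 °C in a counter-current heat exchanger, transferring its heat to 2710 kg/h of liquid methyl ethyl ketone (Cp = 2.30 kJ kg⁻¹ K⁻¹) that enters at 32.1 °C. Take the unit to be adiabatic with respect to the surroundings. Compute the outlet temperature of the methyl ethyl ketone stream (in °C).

T_c,out = 40.2 °C

Heat released by hot stream: Q = 1320 × 0.850 × (313 − 268) = 50490 kJ/h
Energy balance on cold side (adiabatic exchanger): Q = ṁ_c·Cp_c·(T_c,out − T_c,in)
T_c,out = 32.1 + 50490/(2710 × 2.30) = 40.2 °C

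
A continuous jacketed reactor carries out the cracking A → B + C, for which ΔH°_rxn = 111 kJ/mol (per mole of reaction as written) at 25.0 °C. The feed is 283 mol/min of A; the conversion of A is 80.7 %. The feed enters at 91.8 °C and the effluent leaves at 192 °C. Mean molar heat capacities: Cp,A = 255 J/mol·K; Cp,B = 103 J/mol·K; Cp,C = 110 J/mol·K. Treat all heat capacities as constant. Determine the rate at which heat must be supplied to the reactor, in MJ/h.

Extent of reaction ξ = 0.807 × 283 = 228.38 mol/min
Reaction term: ξ·ΔH°_rxn = 228.38 × 111 = 25350 kJ/min
Sensible, feed 91.8→25 °C: -4820.6 kJ/min
Outlet flows (mol/min): A 54.619, B 228.38, C 228.38
Sensible, products 25→192 °C: 10450 kJ/min
Q = ΔH = 30979 kJ/min = 516.32 kW
Heat supplied = 1858.8 MJ/h

Q_in = 1860 MJ/h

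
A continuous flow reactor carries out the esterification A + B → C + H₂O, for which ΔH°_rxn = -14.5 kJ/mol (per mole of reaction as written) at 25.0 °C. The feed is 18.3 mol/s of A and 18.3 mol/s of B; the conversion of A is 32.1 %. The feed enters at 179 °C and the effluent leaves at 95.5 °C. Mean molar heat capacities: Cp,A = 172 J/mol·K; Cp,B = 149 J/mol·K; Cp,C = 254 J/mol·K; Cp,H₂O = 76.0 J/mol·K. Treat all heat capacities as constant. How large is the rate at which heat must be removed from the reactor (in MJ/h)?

Extent of reaction ξ = 0.321 × 18.3 = 5.8743 mol/s
Reaction term: ξ·ΔH°_rxn = 5.8743 × -14.5 = -85.177 kJ/s
Sensible, feed 179→25 °C: -904.64 kJ/s
Outlet flows (mol/s): A 12.426, B 12.426, C 5.8743, H₂O 5.8743
Sensible, products 25→95.5 °C: 417.87 kJ/s
Q = ΔH = -571.95 kJ/s = -571.95 kW
Heat removed = 2059 MJ/h

Q_out = 2060 MJ/h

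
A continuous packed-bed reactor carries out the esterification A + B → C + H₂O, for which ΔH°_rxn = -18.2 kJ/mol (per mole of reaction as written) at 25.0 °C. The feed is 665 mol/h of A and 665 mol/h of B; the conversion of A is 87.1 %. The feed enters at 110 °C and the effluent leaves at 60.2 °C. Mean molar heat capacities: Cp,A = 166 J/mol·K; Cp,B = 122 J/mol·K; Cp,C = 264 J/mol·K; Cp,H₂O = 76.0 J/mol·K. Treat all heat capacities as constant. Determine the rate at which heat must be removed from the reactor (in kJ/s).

Extent of reaction ξ = 0.871 × 665 = 579.22 mol/h
Reaction term: ξ·ΔH°_rxn = 579.22 × -18.2 = -10542 kJ/h
Sensible, feed 110→25 °C: -16279 kJ/h
Outlet flows (mol/h): A 85.785, B 85.785, C 579.22, H₂O 579.22
Sensible, products 25→60.2 °C: 7801.7 kJ/h
Q = ΔH = -19019 kJ/h = -5.2831 kW
Heat removed = 5.2831 kJ/s

Q_out = 5.28 kJ/s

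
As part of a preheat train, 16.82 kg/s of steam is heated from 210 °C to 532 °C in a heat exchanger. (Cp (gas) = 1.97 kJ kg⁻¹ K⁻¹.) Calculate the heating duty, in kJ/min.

Q = 640000 kJ/min

Q = ṁ·Cp·ΔT = 16.82 × 1.97 × (532 − 210) = 10670 kJ/s
Heating duty = 640180 kJ/min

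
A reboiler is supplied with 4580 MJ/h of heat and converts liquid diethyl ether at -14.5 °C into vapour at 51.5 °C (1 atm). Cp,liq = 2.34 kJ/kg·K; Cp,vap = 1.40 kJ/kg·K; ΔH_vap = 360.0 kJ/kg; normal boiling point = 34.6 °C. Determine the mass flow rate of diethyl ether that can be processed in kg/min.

Δh = 2.34×(34.6−-14.5) + 360.0 + 1.40×(51.5−34.6) = 498.55 kJ/kg
Q = 4580 MJ/h = 1272.2 kJ/s = 76333 kJ/min
ṁ = Q/Δh = 76333 / 498.55 = 153.11 kg/min

ṁ = 153 kg/min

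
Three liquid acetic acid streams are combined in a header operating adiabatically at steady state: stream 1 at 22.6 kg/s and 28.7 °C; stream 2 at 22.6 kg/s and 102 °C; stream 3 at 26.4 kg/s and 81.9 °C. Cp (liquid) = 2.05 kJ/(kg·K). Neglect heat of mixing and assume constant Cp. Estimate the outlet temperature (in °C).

No heat crosses the boundary, so H_out = H_in.
Σ ṁᵢCp,ᵢTᵢ = 22.6×2.05×28.7 + 22.6×2.05×102 + 26.4×2.05×81.9 = 10488
Σ ṁᵢCp,ᵢ = 22.6×2.05 + 22.6×2.05 + 26.4×2.05 = 146.78
T_out = 10488 / 146.78 = 71.452 °C

T_out = 71.5 °C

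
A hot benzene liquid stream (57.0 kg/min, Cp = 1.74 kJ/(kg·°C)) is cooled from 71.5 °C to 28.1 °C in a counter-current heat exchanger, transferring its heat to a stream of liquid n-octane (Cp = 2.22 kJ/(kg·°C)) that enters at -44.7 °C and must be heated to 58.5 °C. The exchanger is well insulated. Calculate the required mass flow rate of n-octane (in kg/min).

Heat released by hot stream: Q = 57.0 × 1.74 × (71.5 − 28.1) = 4304.4 kJ/min
Energy balance on cold side (adiabatic exchanger): Q = ṁ_c·Cp_c·(T_c,out − T_c,in)
ṁ_c = 4304.4 / [2.22 × (58.5 − -44.7)] = 18.788 kg/min

ṁ_c = 18.8 kg/min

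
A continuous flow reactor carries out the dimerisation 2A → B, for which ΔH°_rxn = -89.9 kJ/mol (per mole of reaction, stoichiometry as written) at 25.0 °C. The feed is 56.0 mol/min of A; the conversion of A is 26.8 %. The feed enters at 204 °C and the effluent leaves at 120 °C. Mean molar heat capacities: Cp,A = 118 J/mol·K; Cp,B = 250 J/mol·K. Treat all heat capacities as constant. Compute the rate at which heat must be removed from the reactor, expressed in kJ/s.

Q_out = 20.3 kJ/s

Extent of reaction ξ = 0.268 × 56.0 / 2 = 7.504 mol/min
Reaction term: ξ·ΔH°_rxn = 7.504 × -89.9 = -674.61 kJ/min
Sensible, feed 204→25 °C: -1182.8 kJ/min
Outlet flows (mol/min): A 40.992, B 7.504
Sensible, products 25→120 °C: 637.74 kJ/min
Q = ΔH = -1219.7 kJ/min = -20.328 kW
Heat removed = 20.328 kJ/s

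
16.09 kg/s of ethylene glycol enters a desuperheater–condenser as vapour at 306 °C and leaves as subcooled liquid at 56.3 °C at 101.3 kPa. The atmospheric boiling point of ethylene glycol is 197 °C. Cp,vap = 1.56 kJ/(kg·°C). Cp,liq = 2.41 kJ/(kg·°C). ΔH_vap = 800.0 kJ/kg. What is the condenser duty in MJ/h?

Q_c = 75800 MJ/h

vapour 306→197 °C: -170.04 kJ/kg
condensation at 197 °C: -800 kJ/kg
liquid 197→56.3 °C: -339.09 kJ/kg
Δh = -170.04 + -800 + -339.09 = -1309.1 kJ/kg
Q = ṁ·Δh = 16.09 kg/s × -1309.1 kJ/kg = -21064 kJ/s
|Q| = 21064 kW = 75830 MJ/h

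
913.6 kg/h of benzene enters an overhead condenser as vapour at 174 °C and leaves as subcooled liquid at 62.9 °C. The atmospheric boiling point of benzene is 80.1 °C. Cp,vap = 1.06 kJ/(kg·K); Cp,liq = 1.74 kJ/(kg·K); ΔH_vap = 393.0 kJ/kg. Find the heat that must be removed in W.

vapour 174→80.1 °C: -99.534 kJ/kg
condensation at 80.1 °C: -393 kJ/kg
liquid 80.1→62.9 °C: -29.928 kJ/kg
Δh = -99.534 + -393 + -29.928 = -522.46 kJ/kg
Q = ṁ·Δh = 913.6 kg/h × -522.46 kJ/kg = -477320 kJ/h
|Q| = 132.59 kW = 132590 W

Q_c = 133000 W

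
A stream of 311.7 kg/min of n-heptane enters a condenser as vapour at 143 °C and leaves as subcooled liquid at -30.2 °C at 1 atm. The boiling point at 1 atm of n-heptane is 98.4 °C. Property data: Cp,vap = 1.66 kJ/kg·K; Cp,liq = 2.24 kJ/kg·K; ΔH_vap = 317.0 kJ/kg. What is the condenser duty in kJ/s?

vapour 143→98.4 °C: -74.036 kJ/kg
condensation at 98.4 °C: -317 kJ/kg
liquid 98.4→-30.2 °C: -288.06 kJ/kg
Δh = -74.036 + -317 + -288.06 = -679.1 kJ/kg
Q = ṁ·Δh = 311.7 kg/min × -679.1 kJ/kg = -211680 kJ/min
|Q| = 3527.9 kW

Q_c = 3530 kJ/s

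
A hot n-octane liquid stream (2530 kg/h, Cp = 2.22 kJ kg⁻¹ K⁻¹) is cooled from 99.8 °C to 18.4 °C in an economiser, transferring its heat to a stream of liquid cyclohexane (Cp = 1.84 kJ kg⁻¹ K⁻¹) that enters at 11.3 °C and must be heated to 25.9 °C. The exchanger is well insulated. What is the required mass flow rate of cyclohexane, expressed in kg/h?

ṁ_c = 17000 kg/h

Heat released by hot stream: Q = 2530 × 2.22 × (99.8 − 18.4) = 457190 kJ/h
Energy balance on cold side (adiabatic exchanger): Q = ṁ_c·Cp_c·(T_c,out − T_c,in)
ṁ_c = 457190 / [1.84 × (25.9 − 11.3)] = 17019 kg/h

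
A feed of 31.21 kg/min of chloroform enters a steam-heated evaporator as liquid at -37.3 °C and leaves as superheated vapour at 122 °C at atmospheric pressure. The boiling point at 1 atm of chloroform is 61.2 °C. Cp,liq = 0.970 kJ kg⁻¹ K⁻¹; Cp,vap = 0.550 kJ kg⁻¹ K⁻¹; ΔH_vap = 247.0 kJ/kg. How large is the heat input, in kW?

liquid -37.3→61.2 °C: 95.545 kJ/kg
vaporisation at 61.2 °C: 247 kJ/kg
vapour 61.2→122 °C: 33.44 kJ/kg
Δh = 95.545 + 247 + 33.44 = 375.99 kJ/kg
Q = ṁ·Δh = 31.21 kg/min × 375.99 kJ/kg = 11734 kJ/min
|Q| = 195.57 kW

Q = 196 kW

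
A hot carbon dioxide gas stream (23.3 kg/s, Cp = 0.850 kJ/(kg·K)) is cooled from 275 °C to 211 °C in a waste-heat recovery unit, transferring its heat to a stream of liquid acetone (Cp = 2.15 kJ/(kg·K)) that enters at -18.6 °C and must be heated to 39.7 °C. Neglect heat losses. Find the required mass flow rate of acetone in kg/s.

Heat released by hot stream: Q = 23.3 × 0.850 × (275 − 211) = 1267.5 kJ/s
Energy balance on cold side (adiabatic exchanger): Q = ṁ_c·Cp_c·(T_c,out − T_c,in)
ṁ_c = 1267.5 / [2.15 × (39.7 − -18.6)] = 10.112 kg/s

ṁ_c = 10.1 kg/s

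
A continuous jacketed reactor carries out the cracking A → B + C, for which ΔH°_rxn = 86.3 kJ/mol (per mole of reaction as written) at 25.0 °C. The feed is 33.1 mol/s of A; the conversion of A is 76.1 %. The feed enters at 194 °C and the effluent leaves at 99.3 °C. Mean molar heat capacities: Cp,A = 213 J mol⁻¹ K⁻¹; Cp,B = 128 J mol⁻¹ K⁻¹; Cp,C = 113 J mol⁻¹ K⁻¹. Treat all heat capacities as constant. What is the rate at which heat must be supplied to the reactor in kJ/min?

Extent of reaction ξ = 0.761 × 33.1 = 25.189 mol/s
Reaction term: ξ·ΔH°_rxn = 25.189 × 86.3 = 2173.8 kJ/s
Sensible, feed 194→25 °C: -1191.5 kJ/s
Outlet flows (mol/s): A 7.9109, B 25.189, C 25.189
Sensible, products 25→99.3 °C: 576.24 kJ/s
Q = ΔH = 1558.6 kJ/s = 1558.6 kW
Heat supplied = 93514 kJ/min

Q_in = 93500 kJ/min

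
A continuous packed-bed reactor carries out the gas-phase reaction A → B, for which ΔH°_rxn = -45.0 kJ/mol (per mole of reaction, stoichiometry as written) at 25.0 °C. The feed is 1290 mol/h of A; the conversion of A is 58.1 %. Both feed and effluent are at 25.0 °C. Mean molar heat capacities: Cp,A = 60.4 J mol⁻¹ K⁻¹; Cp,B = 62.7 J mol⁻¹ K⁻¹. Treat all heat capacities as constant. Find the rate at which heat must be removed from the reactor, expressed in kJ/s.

Q_out = 9.37 kJ/s

Extent of reaction ξ = 0.581 × 1290 = 749.49 mol/h
Reaction term: ξ·ΔH°_rxn = 749.49 × -45.0 = -33727 kJ/h
Q = ΔH = -33727 kJ/h = -9.3686 kW
Heat removed = 9.3686 kJ/s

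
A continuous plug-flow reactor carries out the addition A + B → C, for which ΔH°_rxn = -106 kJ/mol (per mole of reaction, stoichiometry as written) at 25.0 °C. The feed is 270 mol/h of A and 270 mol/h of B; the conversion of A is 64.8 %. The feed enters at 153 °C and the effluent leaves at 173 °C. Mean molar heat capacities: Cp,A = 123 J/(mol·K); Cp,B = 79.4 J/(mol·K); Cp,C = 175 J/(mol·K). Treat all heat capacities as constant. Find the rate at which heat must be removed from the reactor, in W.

Extent of reaction ξ = 0.648 × 270 = 174.96 mol/h
Reaction term: ξ·ΔH°_rxn = 174.96 × -106 = -18546 kJ/h
Sensible, feed 153→25 °C: -6994.9 kJ/h
Outlet flows (mol/h): A 95.04, B 95.04, C 174.96
Sensible, products 25→173 °C: 7378.4 kJ/h
Q = ΔH = -18162 kJ/h = -5.0451 kW
Heat removed = 5045.1 W

Q_out = 5050 W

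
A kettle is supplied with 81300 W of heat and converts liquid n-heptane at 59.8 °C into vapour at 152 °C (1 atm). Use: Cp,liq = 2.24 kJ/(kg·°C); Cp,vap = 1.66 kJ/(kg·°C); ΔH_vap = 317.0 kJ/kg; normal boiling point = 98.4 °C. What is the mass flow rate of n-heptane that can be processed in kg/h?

ṁ = 594 kg/h

Δh = 2.24×(98.4−59.8) + 317.0 + 1.66×(152−98.4) = 492.44 kJ/kg
Q = 81300 W = 81.3 kJ/s = 292680 kJ/h
ṁ = Q/Δh = 292680 / 492.44 = 594.35 kg/h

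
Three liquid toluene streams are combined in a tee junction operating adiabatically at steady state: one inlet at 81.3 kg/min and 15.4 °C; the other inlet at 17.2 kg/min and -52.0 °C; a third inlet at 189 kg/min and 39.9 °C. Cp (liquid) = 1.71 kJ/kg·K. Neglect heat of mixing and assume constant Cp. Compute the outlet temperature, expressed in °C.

Adiabatic, steady state ⇒ Σ ṁᵢCp,ᵢ(T_out − Tᵢ) = 0
Σ ṁᵢCp,ᵢTᵢ = 81.3×1.71×15.4 + 17.2×1.71×-52.0 + 189×1.71×39.9 = 13507
Σ ṁᵢCp,ᵢ = 81.3×1.71 + 17.2×1.71 + 189×1.71 = 491.62
T_out = 13507 / 491.62 = 27.474 °C

T_out = 27.5 °C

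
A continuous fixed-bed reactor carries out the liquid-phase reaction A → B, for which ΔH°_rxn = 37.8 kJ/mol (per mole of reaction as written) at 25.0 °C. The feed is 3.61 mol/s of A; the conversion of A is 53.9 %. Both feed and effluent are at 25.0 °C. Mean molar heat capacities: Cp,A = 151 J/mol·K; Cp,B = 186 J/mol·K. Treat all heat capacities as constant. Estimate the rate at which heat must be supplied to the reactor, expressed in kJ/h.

Extent of reaction ξ = 0.539 × 3.61 = 1.9458 mol/s
Reaction term: ξ·ΔH°_rxn = 1.9458 × 37.8 = 73.551 kJ/s
Q = ΔH = 73.551 kJ/s = 73.551 kW
Heat supplied = 264780 kJ/h

Q_in = 265000 kJ/h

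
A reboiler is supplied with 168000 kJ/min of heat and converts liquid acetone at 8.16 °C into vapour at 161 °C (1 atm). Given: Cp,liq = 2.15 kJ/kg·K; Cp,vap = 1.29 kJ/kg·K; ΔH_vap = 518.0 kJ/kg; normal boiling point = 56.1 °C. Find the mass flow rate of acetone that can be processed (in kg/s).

ṁ = 3.70 kg/s

Δh = 2.15×(56.1−8.16) + 518.0 + 1.29×(161−56.1) = 756.39 kJ/kg
Q = 168000 kJ/min = 2800 kJ/s = 2800 kJ/s
ṁ = Q/Δh = 2800 / 756.39 = 3.7018 kg/s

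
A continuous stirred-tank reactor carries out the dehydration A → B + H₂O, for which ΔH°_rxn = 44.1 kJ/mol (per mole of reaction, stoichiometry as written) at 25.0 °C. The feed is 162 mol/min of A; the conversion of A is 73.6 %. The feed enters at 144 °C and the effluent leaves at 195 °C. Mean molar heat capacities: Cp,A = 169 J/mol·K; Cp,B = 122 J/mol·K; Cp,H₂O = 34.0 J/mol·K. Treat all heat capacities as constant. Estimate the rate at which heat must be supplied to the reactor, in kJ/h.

Extent of reaction ξ = 0.736 × 162 = 119.23 mol/min
Reaction term: ξ·ΔH°_rxn = 119.23 × 44.1 = 5258.1 kJ/min
Sensible, feed 144→25 °C: -3258 kJ/min
Outlet flows (mol/min): A 42.768, B 119.23, H₂O 119.23
Sensible, products 25→195 °C: 4390.8 kJ/min
Q = ΔH = 6390.9 kJ/min = 106.52 kW
Heat supplied = 383450 kJ/h

Q_in = 383000 kJ/h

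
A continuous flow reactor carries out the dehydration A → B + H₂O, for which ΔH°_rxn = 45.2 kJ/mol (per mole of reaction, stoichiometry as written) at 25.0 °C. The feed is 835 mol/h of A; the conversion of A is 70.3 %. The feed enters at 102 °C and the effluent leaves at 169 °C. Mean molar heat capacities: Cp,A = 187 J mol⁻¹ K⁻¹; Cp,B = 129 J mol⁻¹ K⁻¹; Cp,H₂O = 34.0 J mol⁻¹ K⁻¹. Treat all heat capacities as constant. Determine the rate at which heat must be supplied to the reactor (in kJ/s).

Q_in = 9.71 kJ/s

Extent of reaction ξ = 0.703 × 835 = 587 mol/h
Reaction term: ξ·ΔH°_rxn = 587 × 45.2 = 26533 kJ/h
Sensible, feed 102→25 °C: -12023 kJ/h
Outlet flows (mol/h): A 248, B 587, H₂O 587
Sensible, products 25→169 °C: 20456 kJ/h
Q = ΔH = 34966 kJ/h = 9.7127 kW
Heat supplied = 9.7127 kJ/s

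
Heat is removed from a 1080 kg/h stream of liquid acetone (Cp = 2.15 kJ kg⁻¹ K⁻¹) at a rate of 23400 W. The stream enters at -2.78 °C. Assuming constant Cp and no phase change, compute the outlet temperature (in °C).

T_out = -39.1 °C

Q = 23400 W = 84240 kJ/h
ΔT = Q/(ṁ·Cp) = 84240/(1080×2.15) = 36.279 K
T_out = -2.78 − 36.279 = -39.059 °C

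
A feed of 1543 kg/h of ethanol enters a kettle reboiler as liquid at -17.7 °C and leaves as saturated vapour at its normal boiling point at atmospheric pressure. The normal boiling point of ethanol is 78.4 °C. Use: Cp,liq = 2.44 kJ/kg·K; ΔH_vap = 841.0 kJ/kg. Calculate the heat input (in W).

liquid -17.7→78.4 °C: 234.48 kJ/kg
vaporisation at 78.4 °C: 841 kJ/kg
Δh = 234.48 + 841 = 1075.5 kJ/kg
Q = ṁ·Δh = 1543 kg/h × 1075.5 kJ/kg = 1.6595e+06 kJ/h
|Q| = 460.96 kW = 460960 W

Q = 461000 W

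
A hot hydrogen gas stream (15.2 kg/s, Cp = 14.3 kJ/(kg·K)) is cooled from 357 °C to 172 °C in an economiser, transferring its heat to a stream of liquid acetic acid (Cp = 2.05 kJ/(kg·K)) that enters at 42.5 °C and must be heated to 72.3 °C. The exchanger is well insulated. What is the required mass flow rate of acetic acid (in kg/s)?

ṁ_c = 658 kg/s

Heat released by hot stream: Q = 15.2 × 14.3 × (357 − 172) = 40212 kJ/s
Energy balance on cold side (adiabatic exchanger): Q = ṁ_c·Cp_c·(T_c,out − T_c,in)
ṁ_c = 40212 / [2.05 × (72.3 − 42.5)] = 658.24 kg/s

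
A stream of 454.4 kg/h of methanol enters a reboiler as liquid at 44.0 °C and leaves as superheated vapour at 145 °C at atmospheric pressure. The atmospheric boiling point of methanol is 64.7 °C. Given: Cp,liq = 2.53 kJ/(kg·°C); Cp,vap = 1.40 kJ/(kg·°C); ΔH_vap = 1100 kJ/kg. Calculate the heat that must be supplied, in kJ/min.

liquid 44.0→64.7 °C: 52.371 kJ/kg
vaporisation at 64.7 °C: 1100 kJ/kg
vapour 64.7→145 °C: 112.42 kJ/kg
Δh = 52.371 + 1100 + 112.42 = 1264.8 kJ/kg
Q = ṁ·Δh = 454.4 kg/h × 1264.8 kJ/kg = 574720 kJ/h
|Q| = 159.64 kW = 9578.7 kJ/min

Q = 9580 kJ/min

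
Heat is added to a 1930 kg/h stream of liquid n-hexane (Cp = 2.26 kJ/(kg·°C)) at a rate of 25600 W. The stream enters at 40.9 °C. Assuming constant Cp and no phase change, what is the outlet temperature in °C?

T_out = 62.0 °C

Q = 25600 W = 92160 kJ/h
ΔT = Q/(ṁ·Cp) = 92160/(1930×2.26) = 21.129 K
T_out = 40.9 + 21.129 = 62.029 °C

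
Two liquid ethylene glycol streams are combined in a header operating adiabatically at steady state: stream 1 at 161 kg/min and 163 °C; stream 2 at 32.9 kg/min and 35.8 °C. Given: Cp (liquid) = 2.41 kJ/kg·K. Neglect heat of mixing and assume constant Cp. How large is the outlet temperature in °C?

T_out = 141 °C

Energy balance with Q = 0: Σ ṁᵢCp,ᵢ(T_out − Tᵢ) = 0
Σ ṁᵢCp,ᵢTᵢ = 161×2.41×163 + 32.9×2.41×35.8 = 66084
Σ ṁᵢCp,ᵢ = 161×2.41 + 32.9×2.41 = 467.3
T_out = 66084 / 467.3 = 141.42 °C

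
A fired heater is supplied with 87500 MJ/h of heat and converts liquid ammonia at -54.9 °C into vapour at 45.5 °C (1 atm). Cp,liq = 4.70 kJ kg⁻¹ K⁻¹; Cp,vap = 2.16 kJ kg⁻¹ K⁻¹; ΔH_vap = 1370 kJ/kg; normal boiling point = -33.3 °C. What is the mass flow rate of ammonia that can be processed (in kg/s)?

ṁ = 14.8 kg/s

Δh = 4.70×(-33.3−-54.9) + 1370 + 2.16×(45.5−-33.3) = 1641.7 kJ/kg
Q = 87500 MJ/h = 24306 kJ/s = 24306 kJ/s
ṁ = Q/Δh = 24306 / 1641.7 = 14.805 kg/s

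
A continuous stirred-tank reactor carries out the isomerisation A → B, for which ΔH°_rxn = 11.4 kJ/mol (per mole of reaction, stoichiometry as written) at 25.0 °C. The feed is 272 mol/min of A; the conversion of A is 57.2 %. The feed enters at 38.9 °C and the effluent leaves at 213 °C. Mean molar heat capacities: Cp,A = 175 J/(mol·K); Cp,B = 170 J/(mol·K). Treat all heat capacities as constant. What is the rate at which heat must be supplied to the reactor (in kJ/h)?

Extent of reaction ξ = 0.572 × 272 = 155.58 mol/min
Reaction term: ξ·ΔH°_rxn = 155.58 × 11.4 = 1773.7 kJ/min
Sensible, feed 38.9→25 °C: -661.64 kJ/min
Outlet flows (mol/min): A 116.42, B 155.58
Sensible, products 25→213 °C: 8802.6 kJ/min
Q = ΔH = 9914.6 kJ/min = 165.24 kW
Heat supplied = 594870 kJ/h

Q_in = 595000 kJ/h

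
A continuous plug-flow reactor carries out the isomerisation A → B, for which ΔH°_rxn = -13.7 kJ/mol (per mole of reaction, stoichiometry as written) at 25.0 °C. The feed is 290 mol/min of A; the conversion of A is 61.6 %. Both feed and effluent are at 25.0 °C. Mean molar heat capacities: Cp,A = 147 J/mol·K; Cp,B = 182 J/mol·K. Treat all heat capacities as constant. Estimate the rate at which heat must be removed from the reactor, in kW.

Q_out = 40.8 kW

Extent of reaction ξ = 0.616 × 290 = 178.64 mol/min
Reaction term: ξ·ΔH°_rxn = 178.64 × -13.7 = -2447.4 kJ/min
Q = ΔH = -2447.4 kJ/min = -40.789 kW
Heat removed = 40.789 kW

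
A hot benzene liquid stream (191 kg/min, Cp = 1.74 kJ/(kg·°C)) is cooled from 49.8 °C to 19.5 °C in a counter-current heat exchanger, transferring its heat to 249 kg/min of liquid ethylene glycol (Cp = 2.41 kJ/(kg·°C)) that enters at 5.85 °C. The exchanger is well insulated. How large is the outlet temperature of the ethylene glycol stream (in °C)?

T_c,out = 22.6 °C

Heat released by hot stream: Q = 191 × 1.74 × (49.8 − 19.5) = 10070 kJ/min
Energy balance on cold side (adiabatic exchanger): Q = ṁ_c·Cp_c·(T_c,out − T_c,in)
T_c,out = 5.85 + 10070/(249 × 2.41) = 22.631 °C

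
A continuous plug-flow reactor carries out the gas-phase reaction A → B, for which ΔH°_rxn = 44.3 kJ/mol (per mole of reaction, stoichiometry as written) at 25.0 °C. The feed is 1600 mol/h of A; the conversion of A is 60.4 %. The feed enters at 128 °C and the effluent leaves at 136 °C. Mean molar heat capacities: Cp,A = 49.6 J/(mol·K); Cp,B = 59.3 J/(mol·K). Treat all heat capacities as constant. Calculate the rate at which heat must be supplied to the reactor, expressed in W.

Extent of reaction ξ = 0.604 × 1600 = 966.4 mol/h
Reaction term: ξ·ΔH°_rxn = 966.4 × 44.3 = 42812 kJ/h
Sensible, feed 128→25 °C: -8174.1 kJ/h
Outlet flows (mol/h): A 633.6, B 966.4
Sensible, products 25→136 °C: 9849.5 kJ/h
Q = ΔH = 44487 kJ/h = 12.357 kW
Heat supplied = 12357 W

Q_in = 12400 W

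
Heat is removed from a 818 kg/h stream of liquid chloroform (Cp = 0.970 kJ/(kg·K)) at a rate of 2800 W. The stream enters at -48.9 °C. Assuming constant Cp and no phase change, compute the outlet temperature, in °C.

Q = 2800 W = 10080 kJ/h
ΔT = Q/(ṁ·Cp) = 10080/(818×0.970) = 12.704 K
T_out = -48.9 − 12.704 = -61.604 °C

T_out = -61.6 °C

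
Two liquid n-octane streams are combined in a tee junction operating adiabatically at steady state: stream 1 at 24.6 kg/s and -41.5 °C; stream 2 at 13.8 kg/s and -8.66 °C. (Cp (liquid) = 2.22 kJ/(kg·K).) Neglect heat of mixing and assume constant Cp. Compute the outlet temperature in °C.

T_out = -29.7 °C

Adiabatic, steady state ⇒ Σ ṁᵢCp,ᵢ(T_out − Tᵢ) = 0
Σ ṁᵢCp,ᵢTᵢ = 24.6×2.22×-41.5 + 13.8×2.22×-8.66 = -2531.7
Σ ṁᵢCp,ᵢ = 24.6×2.22 + 13.8×2.22 = 85.248
T_out = -2531.7 / 85.248 = -29.698 °C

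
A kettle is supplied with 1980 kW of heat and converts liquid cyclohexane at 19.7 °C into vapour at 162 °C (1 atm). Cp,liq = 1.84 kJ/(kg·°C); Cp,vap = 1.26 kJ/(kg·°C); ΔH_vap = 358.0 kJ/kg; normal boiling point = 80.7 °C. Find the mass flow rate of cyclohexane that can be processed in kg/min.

Δh = 1.84×(80.7−19.7) + 358.0 + 1.26×(162−80.7) = 572.68 kJ/kg
Q = 1980 kW = 1980 kJ/s = 118800 kJ/min
ṁ = Q/Δh = 118800 / 572.68 = 207.45 kg/min

ṁ = 207 kg/min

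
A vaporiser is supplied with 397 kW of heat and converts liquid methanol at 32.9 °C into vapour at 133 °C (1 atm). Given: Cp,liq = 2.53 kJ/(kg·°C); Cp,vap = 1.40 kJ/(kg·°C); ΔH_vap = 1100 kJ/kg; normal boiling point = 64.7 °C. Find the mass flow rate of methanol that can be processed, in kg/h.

ṁ = 1120 kg/h

Δh = 2.53×(64.7−32.9) + 1100 + 1.40×(133−64.7) = 1276.1 kJ/kg
Q = 397 kW = 397 kJ/s = 1.4292e+06 kJ/h
ṁ = Q/Δh = 1.4292e+06 / 1276.1 = 1120 kg/h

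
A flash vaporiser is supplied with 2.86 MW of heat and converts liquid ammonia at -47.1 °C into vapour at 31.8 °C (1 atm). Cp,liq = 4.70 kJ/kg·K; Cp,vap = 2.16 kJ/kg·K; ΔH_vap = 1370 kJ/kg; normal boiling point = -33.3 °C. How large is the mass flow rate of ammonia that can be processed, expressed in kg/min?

Δh = 4.70×(-33.3−-47.1) + 1370 + 2.16×(31.8−-33.3) = 1575.5 kJ/kg
Q = 2.86 MW = 2860 kJ/s = 171600 kJ/min
ṁ = Q/Δh = 171600 / 1575.5 = 108.92 kg/min

ṁ = 109 kg/min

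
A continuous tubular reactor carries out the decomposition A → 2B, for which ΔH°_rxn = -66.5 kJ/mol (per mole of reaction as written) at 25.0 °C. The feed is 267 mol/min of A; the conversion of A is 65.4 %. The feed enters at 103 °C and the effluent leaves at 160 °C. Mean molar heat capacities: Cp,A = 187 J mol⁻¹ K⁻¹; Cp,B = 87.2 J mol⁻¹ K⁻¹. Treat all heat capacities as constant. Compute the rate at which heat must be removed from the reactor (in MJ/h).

Extent of reaction ξ = 0.654 × 267 = 174.62 mol/min
Reaction term: ξ·ΔH°_rxn = 174.62 × -66.5 = -11612 kJ/min
Sensible, feed 103→25 °C: -3894.5 kJ/min
Outlet flows (mol/min): A 92.382, B 349.24
Sensible, products 25→160 °C: 6443.4 kJ/min
Q = ΔH = -9063.2 kJ/min = -151.05 kW
Heat removed = 543.79 MJ/h

Q_out = 544 MJ/h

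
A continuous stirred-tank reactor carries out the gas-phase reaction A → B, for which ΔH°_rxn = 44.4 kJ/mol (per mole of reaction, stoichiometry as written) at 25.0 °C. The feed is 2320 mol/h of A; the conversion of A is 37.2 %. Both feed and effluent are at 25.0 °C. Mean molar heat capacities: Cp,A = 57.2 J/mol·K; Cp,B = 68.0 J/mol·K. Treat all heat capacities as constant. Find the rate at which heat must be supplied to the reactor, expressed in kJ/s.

Q_in = 10.6 kJ/s

Extent of reaction ξ = 0.372 × 2320 = 863.04 mol/h
Reaction term: ξ·ΔH°_rxn = 863.04 × 44.4 = 38319 kJ/h
Q = ΔH = 38319 kJ/h = 10.644 kW
Heat supplied = 10.644 kJ/s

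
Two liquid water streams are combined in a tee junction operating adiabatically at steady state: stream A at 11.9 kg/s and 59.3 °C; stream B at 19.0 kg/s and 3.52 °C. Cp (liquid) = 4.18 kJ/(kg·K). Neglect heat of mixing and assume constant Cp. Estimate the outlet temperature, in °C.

T_out = 25.0 °C

Energy balance with Q = 0: Σ ṁᵢCp,ᵢ(T_out − Tᵢ) = 0
Σ ṁᵢCp,ᵢTᵢ = 11.9×4.18×59.3 + 19.0×4.18×3.52 = 3229.3
Σ ṁᵢCp,ᵢ = 11.9×4.18 + 19.0×4.18 = 129.16
T_out = 3229.3 / 129.16 = 25.002 °C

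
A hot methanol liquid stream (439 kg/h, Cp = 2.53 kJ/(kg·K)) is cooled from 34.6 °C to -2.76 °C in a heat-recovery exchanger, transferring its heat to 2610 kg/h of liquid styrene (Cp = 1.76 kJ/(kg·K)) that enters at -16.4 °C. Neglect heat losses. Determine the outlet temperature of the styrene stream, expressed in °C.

Heat released by hot stream: Q = 439 × 2.53 × (34.6 − -2.76) = 41495 kJ/h
Energy balance on cold side (adiabatic exchanger): Q = ṁ_c·Cp_c·(T_c,out − T_c,in)
T_c,out = -16.4 + 41495/(2610 × 1.76) = -7.3669 °C

T_c,out = -7.37 °C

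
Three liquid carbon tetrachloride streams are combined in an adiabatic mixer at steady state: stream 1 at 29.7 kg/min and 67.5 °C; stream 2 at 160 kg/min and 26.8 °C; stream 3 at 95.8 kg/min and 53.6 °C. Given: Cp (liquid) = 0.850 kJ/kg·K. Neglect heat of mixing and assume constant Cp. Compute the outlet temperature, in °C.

T_out = 40.0 °C

No heat crosses the boundary, so H_out = H_in.
Σ ṁᵢCp,ᵢTᵢ = 29.7×0.850×67.5 + 160×0.850×26.8 + 95.8×0.850×53.6 = 9713.5
Σ ṁᵢCp,ᵢ = 29.7×0.850 + 160×0.850 + 95.8×0.850 = 242.67
T_out = 9713.5 / 242.67 = 40.027 °C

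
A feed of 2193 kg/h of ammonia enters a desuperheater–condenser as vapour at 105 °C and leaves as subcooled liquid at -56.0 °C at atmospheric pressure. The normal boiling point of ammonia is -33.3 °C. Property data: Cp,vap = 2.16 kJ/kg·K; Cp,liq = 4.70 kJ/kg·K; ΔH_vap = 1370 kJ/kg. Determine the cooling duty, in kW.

vapour 105→-33.3 °C: -298.73 kJ/kg
condensation at -33.3 °C: -1370 kJ/kg
liquid -33.3→-56.0 °C: -106.69 kJ/kg
Δh = -298.73 + -1370 + -106.69 = -1775.4 kJ/kg
Q = ṁ·Δh = 2193 kg/h × -1775.4 kJ/kg = -3.8935e+06 kJ/h
|Q| = 1081.5 kW

Q_c = 1080 kW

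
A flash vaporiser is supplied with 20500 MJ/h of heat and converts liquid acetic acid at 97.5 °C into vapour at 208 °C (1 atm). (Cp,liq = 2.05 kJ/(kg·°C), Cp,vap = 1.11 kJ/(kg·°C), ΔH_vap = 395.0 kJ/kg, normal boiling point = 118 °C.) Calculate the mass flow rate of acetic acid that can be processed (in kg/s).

Δh = 2.05×(118−97.5) + 395.0 + 1.11×(208−118) = 536.92 kJ/kg
Q = 20500 MJ/h = 5694.4 kJ/s = 5694.4 kJ/s
ṁ = Q/Δh = 5694.4 / 536.92 = 10.606 kg/s

ṁ = 10.6 kg/s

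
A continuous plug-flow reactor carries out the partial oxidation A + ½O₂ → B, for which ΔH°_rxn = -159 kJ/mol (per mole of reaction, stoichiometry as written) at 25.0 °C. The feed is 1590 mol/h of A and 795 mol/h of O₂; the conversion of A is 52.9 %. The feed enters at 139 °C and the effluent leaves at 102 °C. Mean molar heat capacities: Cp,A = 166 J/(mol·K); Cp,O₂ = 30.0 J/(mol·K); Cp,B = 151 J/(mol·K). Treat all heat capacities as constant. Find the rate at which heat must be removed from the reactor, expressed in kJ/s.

Extent of reaction ξ = 0.529 × 1590 = 841.11 mol/h
Reaction term: ξ·ΔH°_rxn = 841.11 × -159 = -133740 kJ/h
Sensible, feed 139→25 °C: -32808 kJ/h
Outlet flows (mol/h): A 748.89, O₂ 374.44, B 841.11
Sensible, products 25→102 °C: 20217 kJ/h
Q = ΔH = -146330 kJ/h = -40.647 kW
Heat removed = 40.647 kJ/s

Q_out = 40.6 kJ/s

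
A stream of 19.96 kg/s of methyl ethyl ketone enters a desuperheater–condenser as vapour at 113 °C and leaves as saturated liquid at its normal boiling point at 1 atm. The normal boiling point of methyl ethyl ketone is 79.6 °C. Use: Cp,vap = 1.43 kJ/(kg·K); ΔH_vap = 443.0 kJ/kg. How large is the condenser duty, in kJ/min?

Q_c = 588000 kJ/min

vapour 113→79.6 °C: -47.762 kJ/kg
condensation at 79.6 °C: -443 kJ/kg
Δh = -47.762 + -443 = -490.76 kJ/kg
Q = ṁ·Δh = 19.96 kg/s × -490.76 kJ/kg = -9795.6 kJ/s
|Q| = 9795.6 kW = 587740 kJ/min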